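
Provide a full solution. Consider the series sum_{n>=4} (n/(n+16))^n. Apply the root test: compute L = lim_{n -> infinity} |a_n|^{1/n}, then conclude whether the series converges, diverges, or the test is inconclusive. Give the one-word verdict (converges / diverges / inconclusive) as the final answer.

Let a_n denote the general term. Form |a_n|^(1/n) and simplify:
|a_n|^(1/n) = n/(n + 16)
Take the limit as n -> infinity: L = 1.
Since L = 1, the root test is inconclusive. (In fact a_n = (n/(n+16))^n -> e^(-16) != 0, so the nth-term test shows divergence; but the root test itself gives no conclusion.)

inconclusive


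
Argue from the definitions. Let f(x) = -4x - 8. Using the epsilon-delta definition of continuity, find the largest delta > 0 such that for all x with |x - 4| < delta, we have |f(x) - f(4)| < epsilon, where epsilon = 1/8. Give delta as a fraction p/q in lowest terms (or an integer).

We compute f(4) = -4*(4) - 8 = -24.
|f(x) - f(4)| = |-4x - 8 - (-24)| = |-4(x - 4)| = 4|x - 4|.
We need 4|x - 4| < 1/8, i.e. |x - 4| < 1/8 / 4 = 1/32.
So any delta <= 1/32 works. Conversely, if delta > 1/32, then x = 4 + 1/32 satisfies |x - 4| = 1/32 < delta but |f(x) - f(4)| = 4 * 1/32 = 1/8, which is not < 1/8; so no larger delta works.
Hence the largest such delta is 1/32.

1/32


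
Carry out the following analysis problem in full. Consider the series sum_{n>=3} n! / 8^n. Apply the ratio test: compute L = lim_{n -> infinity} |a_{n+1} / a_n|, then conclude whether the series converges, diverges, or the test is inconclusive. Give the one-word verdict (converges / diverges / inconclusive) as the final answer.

Let a_n denote the general term. Form the ratio a_{n+1}/a_n and simplify:
a_{n+1}/a_n = n/8 + 1/8
Take the limit as n -> infinity: L = infinity.
Since L = infinity > 1 (or L = infinity), the ratio test implies the series diverges.

diverges


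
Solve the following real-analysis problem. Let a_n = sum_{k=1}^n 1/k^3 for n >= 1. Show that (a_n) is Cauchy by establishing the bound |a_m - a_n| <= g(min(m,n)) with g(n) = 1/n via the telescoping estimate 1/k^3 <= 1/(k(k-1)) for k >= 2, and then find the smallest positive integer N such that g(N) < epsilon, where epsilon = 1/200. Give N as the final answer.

For m > n >= 1: |a_m - a_n| = sum_{k=n+1}^m 1/k^3.
Use 1/k^3 <= 1/(k(k-1)) = 1/(k-1) - 1/k for k >= 2 (which holds since k^3 >= k^2 >= k(k-1) for k >= 2):
sum_{k=n+1}^m 1/k^3 <= sum_{k=n+1}^m (1/(k-1) - 1/k) = 1/n - 1/m <= 1/n.
By symmetry the same bound holds with n,m swapped, so |a_m - a_n| <= 1/min(m,n) = g(min(m,n)). Since g(n) -> 0, (a_n) is Cauchy.
Now solve g(N) < 1/200: 1/N < 1/200 <=> N > 1/(1/200) = 200.
The smallest integer strictly greater than 200 is N = 201.
Check: g(201) = 1/201 < 1/200; g(200) = 1/200 >= 1/200. So N = 201.

201


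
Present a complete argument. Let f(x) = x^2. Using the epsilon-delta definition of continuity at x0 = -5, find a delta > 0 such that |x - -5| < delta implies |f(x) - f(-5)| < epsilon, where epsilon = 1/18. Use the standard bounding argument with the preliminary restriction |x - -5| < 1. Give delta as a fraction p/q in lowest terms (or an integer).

Factor: |x^2 - (-5)^2| = |x - -5| * |x + -5|.
Impose |x - -5| < 1 first. Then |x + -5| = |(x - -5) + 2*(-5)| <= |x - -5| + 2*|-5| < 1 + 10 = 11.
So |x^2 - (-5)^2| < delta * 11.
We need delta * 11 <= 1/18, i.e. delta <= 1/18/11 = 1/198.
Since 1/198 < 1, this is tighter than 1; take delta = 1/198.
So delta = 1/198 works.

1/198


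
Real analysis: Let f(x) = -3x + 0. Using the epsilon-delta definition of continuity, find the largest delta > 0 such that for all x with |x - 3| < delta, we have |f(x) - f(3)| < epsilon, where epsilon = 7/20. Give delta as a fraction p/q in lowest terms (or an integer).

We compute f(3) = -3*(3) + 0 = -9.
|f(x) - f(3)| = |-3x + 0 - (-9)| = |-3(x - 3)| = 3|x - 3|.
We need 3|x - 3| < 7/20, i.e. |x - 3| < 7/20 / 3 = 7/60.
So any delta <= 7/60 works. Conversely, if delta > 7/60, then x = 3 + 7/60 satisfies |x - 3| = 7/60 < delta but |f(x) - f(3)| = 3 * 7/60 = 7/20, which is not < 7/20; so no larger delta works.
Hence the largest such delta is 7/60.

7/60


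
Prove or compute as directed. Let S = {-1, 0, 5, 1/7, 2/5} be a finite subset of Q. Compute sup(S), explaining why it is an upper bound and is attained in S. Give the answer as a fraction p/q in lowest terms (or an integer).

S is finite, so sup(S) = max(S).
Sorted decreasing:
5, 2/5, 1/7, 0, -1
The extremum is 5.
For every x in S, x <= 5. And 5 is in S, so it is attained.
Therefore sup(S) = 5.

5


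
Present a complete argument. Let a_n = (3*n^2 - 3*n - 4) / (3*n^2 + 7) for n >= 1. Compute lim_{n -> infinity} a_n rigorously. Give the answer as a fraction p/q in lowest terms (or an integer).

Divide numerator and denominator by n^2, the highest power:
numerator / n^2 = 3 - 3/n - 4/n^2
denominator / n^2 = 3 + 7/n^2
As n -> infinity, all terms of the form c/n^k (k >= 1) tend to 0.
So numerator / n^2 -> 3 and denominator / n^2 -> 3.
Therefore lim a_n = 1.

1


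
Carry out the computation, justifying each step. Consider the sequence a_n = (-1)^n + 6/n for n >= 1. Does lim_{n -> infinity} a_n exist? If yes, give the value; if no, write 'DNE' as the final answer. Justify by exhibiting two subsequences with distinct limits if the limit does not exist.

Examine the behaviour of a_n along subsequences.
a_{2k} = 1 + 6/(2k) -> 1. a_{2k+1} = -1 + 6/(2k+1) -> -1.
Since these two subsequential limits are 1 and -1, distinct, the full sequence cannot converge (a convergent sequence has all subsequences tending to the same limit). So lim a_n does not exist.

DNE


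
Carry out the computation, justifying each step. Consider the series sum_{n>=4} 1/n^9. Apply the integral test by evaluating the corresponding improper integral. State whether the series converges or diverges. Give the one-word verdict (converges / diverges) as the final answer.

Let f(x) = x^(-9). Then f is positive, continuous, and decreasing on [4, infinity), so the integral test applies.
Compute the improper integral int_{4}^infinity f(x) dx:
  antiderivative F(x) = -1/(8*x^8).
  As x -> infinity, F(x) -> 0 (since p = 9 > 1).
  So int = F(infinity) - F(4) = 0 - (-1/524288) = 1/524288.
  Finite, so by the integral test, the series converges.

converges


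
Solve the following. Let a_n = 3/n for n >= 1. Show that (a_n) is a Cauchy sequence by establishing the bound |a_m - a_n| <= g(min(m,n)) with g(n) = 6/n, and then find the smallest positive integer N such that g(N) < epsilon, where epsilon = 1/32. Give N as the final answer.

For any m, n >= 1, by the triangle inequality:
|a_m - a_n| = |3/m - 3/n| <= 3*1/m + 3*1/n <= 6/min(m,n).
So g(n) = 6/n bounds the Cauchy difference. Since g(n) -> 0, (a_n) is Cauchy.
Now solve g(N) < 1/32: 6/N < 1/32 <=> N > 6 / (1/32) = 192.
The smallest integer strictly greater than 192 is N = 193.
Check: g(193) = 6/193 = 6/193 < 1/32; g(192) = 1/32 >= 1/32. So N = 193.

193


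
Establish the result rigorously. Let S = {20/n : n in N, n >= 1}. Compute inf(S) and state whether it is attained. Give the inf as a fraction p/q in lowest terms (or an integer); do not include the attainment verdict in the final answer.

Analysis:
- Values: 20, 10, 20/3, 5, ... strictly decreasing.
- The maximum is 20 (n=1); sup = 20 (attained).
- The set is bounded below by 0; 20/n -> 0 so 0 is the greatest lower bound.
- 0 is not in the set, so inf = 0 is not attained.
Conclusion: inf(S) = 0, not attained in S.

0


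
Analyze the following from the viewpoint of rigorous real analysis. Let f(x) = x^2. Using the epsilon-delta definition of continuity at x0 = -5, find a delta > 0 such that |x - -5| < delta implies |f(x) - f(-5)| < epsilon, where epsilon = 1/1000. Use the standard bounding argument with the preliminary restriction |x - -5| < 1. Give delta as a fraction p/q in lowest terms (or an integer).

Factor: |x^2 - (-5)^2| = |x - -5| * |x + -5|.
Impose |x - -5| < 1 first. Then |x + -5| = |(x - -5) + 2*(-5)| <= |x - -5| + 2*|-5| < 1 + 10 = 11.
So |x^2 - (-5)^2| < delta * 11.
We need delta * 11 <= 1/1000, i.e. delta <= 1/1000/11 = 1/11000.
Since 1/11000 < 1, this is tighter than 1; take delta = 1/11000.
So delta = 1/11000 works.

1/11000


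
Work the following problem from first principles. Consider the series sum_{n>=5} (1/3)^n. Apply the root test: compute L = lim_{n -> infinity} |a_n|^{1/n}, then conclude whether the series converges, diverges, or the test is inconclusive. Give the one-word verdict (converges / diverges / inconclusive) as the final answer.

Let a_n denote the general term. Form |a_n|^(1/n) and simplify:
|a_n|^(1/n) = 1/3
Take the limit as n -> infinity: L = 1/3.
Since L = 1/3 < 1, the root test implies convergence.

converges


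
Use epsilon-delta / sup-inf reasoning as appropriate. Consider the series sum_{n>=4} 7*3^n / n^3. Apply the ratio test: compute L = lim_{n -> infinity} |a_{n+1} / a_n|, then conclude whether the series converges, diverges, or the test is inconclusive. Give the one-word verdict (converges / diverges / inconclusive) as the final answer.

Let a_n denote the general term. Form the ratio a_{n+1}/a_n and simplify:
a_{n+1}/a_n = 3*n^3/(n + 1)^3
Take the limit as n -> infinity: L = 3.
Since L = 3 > 1 (or L = infinity), the ratio test implies the series diverges.

diverges


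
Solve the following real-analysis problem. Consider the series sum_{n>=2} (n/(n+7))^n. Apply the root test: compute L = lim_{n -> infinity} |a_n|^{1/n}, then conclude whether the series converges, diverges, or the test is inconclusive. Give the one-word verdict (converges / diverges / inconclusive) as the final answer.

Let a_n denote the general term. Form |a_n|^(1/n) and simplify:
|a_n|^(1/n) = n/(n + 7)
Take the limit as n -> infinity: L = 1.
Since L = 1, the root test is inconclusive. (In fact a_n = (n/(n+7))^n -> e^(-7) != 0, so the nth-term test shows divergence; but the root test itself gives no conclusion.)

inconclusive


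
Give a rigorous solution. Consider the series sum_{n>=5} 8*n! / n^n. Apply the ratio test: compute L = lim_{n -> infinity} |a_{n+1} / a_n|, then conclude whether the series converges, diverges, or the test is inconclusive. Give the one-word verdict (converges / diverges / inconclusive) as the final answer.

Let a_n denote the general term. Form the ratio a_{n+1}/a_n and simplify:
a_{n+1}/a_n = (n/(n + 1))^n
Take the limit as n -> infinity: L = exp(-1).
Since L = exp(-1) < 1, the ratio test implies the series converges.

converges


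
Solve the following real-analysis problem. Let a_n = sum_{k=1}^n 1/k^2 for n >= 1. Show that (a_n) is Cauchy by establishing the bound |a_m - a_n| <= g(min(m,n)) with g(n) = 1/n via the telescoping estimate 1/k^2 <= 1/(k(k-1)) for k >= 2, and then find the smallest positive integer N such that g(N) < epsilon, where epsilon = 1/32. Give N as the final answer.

For m > n >= 1: |a_m - a_n| = sum_{k=n+1}^m 1/k^2.
Use 1/k^2 <= 1/(k(k-1)) = 1/(k-1) - 1/k for k >= 2:
sum_{k=n+1}^m 1/k^2 <= sum_{k=n+1}^m (1/(k-1) - 1/k) = 1/n - 1/m <= 1/n.
By symmetry the same bound holds with n,m swapped, so |a_m - a_n| <= 1/min(m,n) = g(min(m,n)). Since g(n) -> 0, (a_n) is Cauchy.
Now solve g(N) < 1/32: 1/N < 1/32 <=> N > 1/(1/32) = 32.
The smallest integer strictly greater than 32 is N = 33.
Check: g(33) = 1/33 < 1/32; g(32) = 1/32 >= 1/32. So N = 33.

33


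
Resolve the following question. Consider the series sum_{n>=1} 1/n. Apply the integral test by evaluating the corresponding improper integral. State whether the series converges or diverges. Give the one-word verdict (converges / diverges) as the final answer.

Let f(x) = 1/x. Then f is positive, continuous, and decreasing on [1, infinity), so the integral test applies.
Compute the improper integral int_{1}^infinity f(x) dx:
  antiderivative F(x) = log(x).
  As x -> infinity, log(x) -> infinity.
  So int = infinity - log(1) = infinity. By the integral test, the series diverges.

diverges


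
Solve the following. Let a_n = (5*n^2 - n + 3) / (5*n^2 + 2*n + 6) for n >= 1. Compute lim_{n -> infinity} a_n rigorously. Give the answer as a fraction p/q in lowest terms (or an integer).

Divide numerator and denominator by n^2, the highest power:
numerator / n^2 = 5 - 1/n + 3/n^2
denominator / n^2 = 5 + 2/n + 6/n^2
As n -> infinity, all terms of the form c/n^k (k >= 1) tend to 0.
So numerator / n^2 -> 5 and denominator / n^2 -> 5.
Therefore lim a_n = 1.

1


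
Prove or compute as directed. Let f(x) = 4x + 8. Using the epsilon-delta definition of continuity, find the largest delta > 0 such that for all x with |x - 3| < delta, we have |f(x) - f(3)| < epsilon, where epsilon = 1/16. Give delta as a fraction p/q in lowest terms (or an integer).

We compute f(3) = 4*(3) + 8 = 20.
|f(x) - f(3)| = |4x + 8 - (20)| = |4(x - 3)| = 4|x - 3|.
We need 4|x - 3| < 1/16, i.e. |x - 3| < 1/16 / 4 = 1/64.
So any delta <= 1/64 works. Conversely, if delta > 1/64, then x = 3 + 1/64 satisfies |x - 3| = 1/64 < delta but |f(x) - f(3)| = 4 * 1/64 = 1/16, which is not < 1/16; so no larger delta works.
Hence the largest such delta is 1/64.

1/64


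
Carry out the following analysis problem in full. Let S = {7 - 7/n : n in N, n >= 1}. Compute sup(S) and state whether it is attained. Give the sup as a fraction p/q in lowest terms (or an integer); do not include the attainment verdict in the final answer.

Analysis:
- Values: 0, 7/2, 14/3, 21/4, ... strictly increasing.
- Minimum is 0 (n=1); inf = 0 (attained).
- 7 - 7/n -> 7 from below; sup = 7, not attained.
Conclusion: sup(S) = 7, not attained in S.

7


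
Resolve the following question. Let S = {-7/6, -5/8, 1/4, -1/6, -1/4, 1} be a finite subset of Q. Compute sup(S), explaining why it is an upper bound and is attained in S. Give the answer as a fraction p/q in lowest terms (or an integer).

S is finite, so sup(S) = max(S).
Sorted decreasing:
1, 1/4, -1/6, -1/4, -5/8, -7/6
The extremum is 1.
For every x in S, x <= 1. And 1 is in S, so it is attained.
Therefore sup(S) = 1.

1


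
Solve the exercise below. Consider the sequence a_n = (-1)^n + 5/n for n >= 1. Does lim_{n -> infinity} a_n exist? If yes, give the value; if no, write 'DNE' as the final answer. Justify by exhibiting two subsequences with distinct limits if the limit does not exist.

Examine the behaviour of a_n along subsequences.
a_{2k} = 1 + 5/(2k) -> 1. a_{2k+1} = -1 + 5/(2k+1) -> -1.
Since these two subsequential limits are 1 and -1, distinct, the full sequence cannot converge (a convergent sequence has all subsequences tending to the same limit). So lim a_n does not exist.

DNE


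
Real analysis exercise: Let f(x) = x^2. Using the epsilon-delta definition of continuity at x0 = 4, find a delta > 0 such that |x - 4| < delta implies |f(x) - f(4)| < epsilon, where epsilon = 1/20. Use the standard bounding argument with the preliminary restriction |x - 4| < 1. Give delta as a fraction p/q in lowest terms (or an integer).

Factor: |x^2 - (4)^2| = |x - 4| * |x + 4|.
Impose |x - 4| < 1 first. Then |x + 4| = |(x - 4) + 2*(4)| <= |x - 4| + 2*|4| < 1 + 8 = 9.
So |x^2 - (4)^2| < delta * 9.
We need delta * 9 <= 1/20, i.e. delta <= 1/20/9 = 1/180.
Since 1/180 < 1, this is tighter than 1; take delta = 1/180.
So delta = 1/180 works.

1/180


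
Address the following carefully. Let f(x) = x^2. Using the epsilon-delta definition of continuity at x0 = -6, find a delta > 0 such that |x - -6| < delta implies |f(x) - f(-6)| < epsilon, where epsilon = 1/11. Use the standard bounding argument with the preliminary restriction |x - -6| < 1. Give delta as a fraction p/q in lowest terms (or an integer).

Factor: |x^2 - (-6)^2| = |x - -6| * |x + -6|.
Impose |x - -6| < 1 first. Then |x + -6| = |(x - -6) + 2*(-6)| <= |x - -6| + 2*|-6| < 1 + 12 = 13.
So |x^2 - (-6)^2| < delta * 13.
We need delta * 13 <= 1/11, i.e. delta <= 1/11/13 = 1/143.
Since 1/143 < 1, this is tighter than 1; take delta = 1/143.
So delta = 1/143 works.

1/143


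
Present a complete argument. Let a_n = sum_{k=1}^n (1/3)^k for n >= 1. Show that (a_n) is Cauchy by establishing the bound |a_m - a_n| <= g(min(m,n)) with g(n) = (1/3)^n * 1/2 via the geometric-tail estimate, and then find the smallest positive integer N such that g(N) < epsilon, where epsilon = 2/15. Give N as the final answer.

For m > n >= 1: |a_m - a_n| = sum_{k=n+1}^m (1/3)^k < sum_{k=n+1}^infinity (1/3)^k = (1/3)^(n+1) / (1 - 1/3) = (1/3)^n * (1/3) * (3/2) = (1/3)^n * 1/2.
So g(n) = (1/3)^n / 2. Since g(n) -> 0, (a_n) is Cauchy.
Now solve g(N) < 2/15: (1/3)^N / 2 < 2/15 <=> 3^N > 1 / (2 * 2/15) = 15/4.
Check powers of 3: 3^1 = 3 <= 15/4, 3^2 = 9 > 15/4.
So the smallest such N is 2. Check: g(2) = 1/(2 * 9) = 1/18 < 2/15.

2


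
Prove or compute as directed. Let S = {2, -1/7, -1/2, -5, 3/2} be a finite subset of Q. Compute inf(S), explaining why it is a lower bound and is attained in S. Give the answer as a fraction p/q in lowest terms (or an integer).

S is finite, so inf(S) = min(S).
Sorted increasing:
-5, -1/2, -1/7, 3/2, 2
The extremum is -5.
For every x in S, x >= -5. And -5 is in S, so it is attained.
Therefore inf(S) = -5.

-5


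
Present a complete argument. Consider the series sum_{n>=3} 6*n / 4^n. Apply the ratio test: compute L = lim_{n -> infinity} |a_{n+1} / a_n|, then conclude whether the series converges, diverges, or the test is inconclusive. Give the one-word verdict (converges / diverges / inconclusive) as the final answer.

Let a_n denote the general term. Form the ratio a_{n+1}/a_n and simplify:
a_{n+1}/a_n = (n + 1)/(4*n)
Take the limit as n -> infinity: L = 1/4.
Since L = 1/4 < 1, the ratio test implies the series converges.

converges


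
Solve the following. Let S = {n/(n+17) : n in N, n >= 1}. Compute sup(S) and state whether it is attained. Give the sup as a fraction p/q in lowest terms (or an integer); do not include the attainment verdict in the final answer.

Analysis:
- Values: 1/18, 2/19, 3/20, 4/21, ... strictly increasing.
- Minimum is 1/18 (n=1); inf = 1/18 (attained).
- n/(n+17) = 1 - 17/(n+17) -> 1 from below as n -> infinity, and never equals 1.
- So sup = 1 (not attained).
Conclusion: sup(S) = 1, not attained in S.

1


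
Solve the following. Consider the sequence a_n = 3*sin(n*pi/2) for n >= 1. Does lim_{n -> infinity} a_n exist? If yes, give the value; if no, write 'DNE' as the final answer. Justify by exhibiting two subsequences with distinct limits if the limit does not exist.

Examine the behaviour of a_n along subsequences.
a_{4k+1} = 3*sin(pi/2 + 2k*pi) = 3 -> 3. a_{4k+3} = 3*sin(3pi/2 + 2k*pi) = -3 -> -3.
Since these two subsequential limits are 3 and -3, distinct, the full sequence cannot converge (a convergent sequence has all subsequences tending to the same limit). So lim a_n does not exist.

DNE


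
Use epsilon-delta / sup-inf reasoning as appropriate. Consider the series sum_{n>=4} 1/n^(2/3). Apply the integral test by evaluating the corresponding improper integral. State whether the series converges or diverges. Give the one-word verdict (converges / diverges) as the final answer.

Let f(x) = x^(-2/3). Then f is positive, continuous, and decreasing on [4, infinity), so the integral test applies.
Compute the improper integral int_{4}^infinity f(x) dx:
  antiderivative F(x) = 3*x^(1/3).
  As x -> infinity, F(x) -> infinity (since p = 2/3 < 1).
  So the integral diverges. By the integral test, the series diverges.

diverges


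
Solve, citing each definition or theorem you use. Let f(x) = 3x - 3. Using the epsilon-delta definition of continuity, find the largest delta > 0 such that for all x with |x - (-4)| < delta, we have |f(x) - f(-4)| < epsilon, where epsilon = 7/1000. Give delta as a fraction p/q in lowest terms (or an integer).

We compute f(-4) = 3*(-4) - 3 = -15.
|f(x) - f(-4)| = |3x - 3 - (-15)| = |3(x - (-4))| = 3|x - (-4)|.
We need 3|x - (-4)| < 7/1000, i.e. |x - (-4)| < 7/1000 / 3 = 7/3000.
So any delta <= 7/3000 works. Conversely, if delta > 7/3000, then x = -4 + 7/3000 satisfies |x - (-4)| = 7/3000 < delta but |f(x) - f(-4)| = 3 * 7/3000 = 7/1000, which is not < 7/1000; so no larger delta works.
Hence the largest such delta is 7/3000.

7/3000


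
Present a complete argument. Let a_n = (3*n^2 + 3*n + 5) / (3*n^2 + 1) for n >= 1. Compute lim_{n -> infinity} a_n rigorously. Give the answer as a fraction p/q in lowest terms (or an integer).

Divide numerator and denominator by n^2, the highest power:
numerator / n^2 = 3 + 3/n + 5/n^2
denominator / n^2 = 3 + n^(-2)
As n -> infinity, all terms of the form c/n^k (k >= 1) tend to 0.
So numerator / n^2 -> 3 and denominator / n^2 -> 3.
Therefore lim a_n = 1.

1


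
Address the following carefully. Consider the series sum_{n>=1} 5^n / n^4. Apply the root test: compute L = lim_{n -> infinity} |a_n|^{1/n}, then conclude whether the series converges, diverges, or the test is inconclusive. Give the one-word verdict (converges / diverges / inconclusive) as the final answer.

Let a_n denote the general term. Form |a_n|^(1/n) and simplify:
|a_n|^(1/n) = 5/n^(4/n)
Take the limit as n -> infinity: L = 5.
Since L = 5 > 1, the root test implies divergence.

diverges


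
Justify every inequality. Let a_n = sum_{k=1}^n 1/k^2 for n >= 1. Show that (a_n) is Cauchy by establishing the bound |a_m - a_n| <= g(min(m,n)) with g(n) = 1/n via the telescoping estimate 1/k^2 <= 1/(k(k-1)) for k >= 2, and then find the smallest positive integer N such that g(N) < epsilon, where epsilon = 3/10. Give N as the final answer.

For m > n >= 1: |a_m - a_n| = sum_{k=n+1}^m 1/k^2.
Use 1/k^2 <= 1/(k(k-1)) = 1/(k-1) - 1/k for k >= 2:
sum_{k=n+1}^m 1/k^2 <= sum_{k=n+1}^m (1/(k-1) - 1/k) = 1/n - 1/m <= 1/n.
By symmetry the same bound holds with n,m swapped, so |a_m - a_n| <= 1/min(m,n) = g(min(m,n)). Since g(n) -> 0, (a_n) is Cauchy.
Now solve g(N) < 3/10: 1/N < 3/10 <=> N > 1/(3/10) = 10/3.
The smallest integer strictly greater than 10/3 is N = 4.
Check: g(4) = 1/4 < 3/10; g(3) = 1/3 >= 3/10. So N = 4.

4


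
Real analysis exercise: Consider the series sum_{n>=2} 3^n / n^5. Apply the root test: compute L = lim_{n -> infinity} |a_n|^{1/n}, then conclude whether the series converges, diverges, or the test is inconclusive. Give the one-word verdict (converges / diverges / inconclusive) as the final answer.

Let a_n denote the general term. Form |a_n|^(1/n) and simplify:
|a_n|^(1/n) = 3/n^(5/n)
Take the limit as n -> infinity: L = 3.
Since L = 3 > 1, the root test implies divergence.

diverges


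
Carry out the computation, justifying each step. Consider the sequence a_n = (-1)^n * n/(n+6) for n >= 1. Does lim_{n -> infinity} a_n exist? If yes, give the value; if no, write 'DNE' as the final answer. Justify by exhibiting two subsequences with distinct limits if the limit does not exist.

Examine the behaviour of a_n along subsequences.
a_{2k} = 2k/(2k+6) -> 1. a_{2k+1} = -(2k+1)/(2k+7) -> -1.
Since these two subsequential limits are 1 and -1, distinct, the full sequence cannot converge (a convergent sequence has all subsequences tending to the same limit). So lim a_n does not exist.

DNE


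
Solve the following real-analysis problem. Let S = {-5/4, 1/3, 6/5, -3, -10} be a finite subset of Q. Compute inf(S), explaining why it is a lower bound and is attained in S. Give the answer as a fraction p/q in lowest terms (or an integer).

S is finite, so inf(S) = min(S).
Sorted increasing:
-10, -3, -5/4, 1/3, 6/5
The extremum is -10.
For every x in S, x >= -10. And -10 is in S, so it is attained.
Therefore inf(S) = -10.

-10


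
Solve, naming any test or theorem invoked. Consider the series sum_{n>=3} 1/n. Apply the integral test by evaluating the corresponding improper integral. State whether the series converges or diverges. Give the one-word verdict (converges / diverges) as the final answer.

Let f(x) = 1/x. Then f is positive, continuous, and decreasing on [3, infinity), so the integral test applies.
Compute the improper integral int_{3}^infinity f(x) dx:
  antiderivative F(x) = log(x).
  As x -> infinity, log(x) -> infinity.
  So int = infinity - log(3) = infinity. By the integral test, the series diverges.

diverges


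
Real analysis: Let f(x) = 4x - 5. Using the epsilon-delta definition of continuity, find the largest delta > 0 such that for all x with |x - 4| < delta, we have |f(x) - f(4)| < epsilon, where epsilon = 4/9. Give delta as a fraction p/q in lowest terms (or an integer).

We compute f(4) = 4*(4) - 5 = 11.
|f(x) - f(4)| = |4x - 5 - (11)| = |4(x - 4)| = 4|x - 4|.
We need 4|x - 4| < 4/9, i.e. |x - 4| < 4/9 / 4 = 1/9.
So any delta <= 1/9 works. Conversely, if delta > 1/9, then x = 4 + 1/9 satisfies |x - 4| = 1/9 < delta but |f(x) - f(4)| = 4 * 1/9 = 4/9, which is not < 4/9; so no larger delta works.
Hence the largest such delta is 1/9.

1/9


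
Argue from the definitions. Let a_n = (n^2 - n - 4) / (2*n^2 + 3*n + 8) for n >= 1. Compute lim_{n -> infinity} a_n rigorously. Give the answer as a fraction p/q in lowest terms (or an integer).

Divide numerator and denominator by n^2, the highest power:
numerator / n^2 = 1 - 1/n - 4/n^2
denominator / n^2 = 2 + 3/n + 8/n^2
As n -> infinity, all terms of the form c/n^k (k >= 1) tend to 0.
So numerator / n^2 -> 1 and denominator / n^2 -> 2.
Therefore lim a_n = 1/2.

1/2


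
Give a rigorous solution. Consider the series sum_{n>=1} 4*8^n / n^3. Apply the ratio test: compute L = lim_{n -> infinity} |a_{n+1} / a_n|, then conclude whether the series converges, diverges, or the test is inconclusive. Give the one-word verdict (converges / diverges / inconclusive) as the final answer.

Let a_n denote the general term. Form the ratio a_{n+1}/a_n and simplify:
a_{n+1}/a_n = 8*n^3/(n + 1)^3
Take the limit as n -> infinity: L = 8.
Since L = 8 > 1 (or L = infinity), the ratio test implies the series diverges.

diverges


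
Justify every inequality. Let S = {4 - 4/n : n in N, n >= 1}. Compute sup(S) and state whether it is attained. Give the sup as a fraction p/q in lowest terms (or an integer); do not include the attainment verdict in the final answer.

Analysis:
- Values: 0, 2, 8/3, 3, ... strictly increasing.
- Minimum is 0 (n=1); inf = 0 (attained).
- 4 - 4/n -> 4 from below; sup = 4, not attained.
Conclusion: sup(S) = 4, not attained in S.

4


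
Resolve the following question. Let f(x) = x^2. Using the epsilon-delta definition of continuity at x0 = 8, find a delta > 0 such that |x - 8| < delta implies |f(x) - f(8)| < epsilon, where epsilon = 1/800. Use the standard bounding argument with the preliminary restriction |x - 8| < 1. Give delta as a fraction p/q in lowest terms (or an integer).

Factor: |x^2 - (8)^2| = |x - 8| * |x + 8|.
Impose |x - 8| < 1 first. Then |x + 8| = |(x - 8) + 2*(8)| <= |x - 8| + 2*|8| < 1 + 16 = 17.
So |x^2 - (8)^2| < delta * 17.
We need delta * 17 <= 1/800, i.e. delta <= 1/800/17 = 1/13600.
Since 1/13600 < 1, this is tighter than 1; take delta = 1/13600.
So delta = 1/13600 works.

1/13600


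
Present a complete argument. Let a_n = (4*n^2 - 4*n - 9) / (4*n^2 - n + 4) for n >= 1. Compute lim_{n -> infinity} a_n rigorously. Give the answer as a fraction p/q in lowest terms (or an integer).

Divide numerator and denominator by n^2, the highest power:
numerator / n^2 = 4 - 4/n - 9/n^2
denominator / n^2 = 4 - 1/n + 4/n^2
As n -> infinity, all terms of the form c/n^k (k >= 1) tend to 0.
So numerator / n^2 -> 4 and denominator / n^2 -> 4.
Therefore lim a_n = 1.

1


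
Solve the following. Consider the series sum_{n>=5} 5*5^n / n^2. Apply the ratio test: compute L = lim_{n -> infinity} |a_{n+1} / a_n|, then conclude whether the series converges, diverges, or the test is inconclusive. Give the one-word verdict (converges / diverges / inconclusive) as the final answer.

Let a_n denote the general term. Form the ratio a_{n+1}/a_n and simplify:
a_{n+1}/a_n = 5*n^2/(n + 1)^2
Take the limit as n -> infinity: L = 5.
Since L = 5 > 1 (or L = infinity), the ratio test implies the series diverges.

diverges


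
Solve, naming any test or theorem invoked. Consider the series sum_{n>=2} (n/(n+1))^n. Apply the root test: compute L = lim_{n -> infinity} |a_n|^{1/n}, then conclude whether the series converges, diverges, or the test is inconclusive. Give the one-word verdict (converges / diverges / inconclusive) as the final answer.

Let a_n denote the general term. Form |a_n|^(1/n) and simplify:
|a_n|^(1/n) = n/(n + 1)
Take the limit as n -> infinity: L = 1.
Since L = 1, the root test is inconclusive. (In fact a_n = (n/(n+1))^n -> e^(-1) != 0, so the nth-term test shows divergence; but the root test itself gives no conclusion.)

inconclusive


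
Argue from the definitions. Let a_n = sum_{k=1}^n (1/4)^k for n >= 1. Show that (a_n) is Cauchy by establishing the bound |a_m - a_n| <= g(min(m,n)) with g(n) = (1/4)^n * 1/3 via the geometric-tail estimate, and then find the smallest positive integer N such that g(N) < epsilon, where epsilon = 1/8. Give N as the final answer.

For m > n >= 1: |a_m - a_n| = sum_{k=n+1}^m (1/4)^k < sum_{k=n+1}^infinity (1/4)^k = (1/4)^(n+1) / (1 - 1/4) = (1/4)^n * (1/4) * (4/3) = (1/4)^n * 1/3.
So g(n) = (1/4)^n / 3. Since g(n) -> 0, (a_n) is Cauchy.
Now solve g(N) < 1/8: (1/4)^N / 3 < 1/8 <=> 4^N > 1 / (3 * 1/8) = 8/3.
Check powers of 4: 4^0 = 1 <= 8/3, 4^1 = 4 > 8/3.
So the smallest such N is 1. Check: g(1) = 1/(3 * 4) = 1/12 < 1/8.

1


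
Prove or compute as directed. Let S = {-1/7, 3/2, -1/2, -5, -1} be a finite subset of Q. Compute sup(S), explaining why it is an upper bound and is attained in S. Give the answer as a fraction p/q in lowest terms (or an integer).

S is finite, so sup(S) = max(S).
Sorted decreasing:
3/2, -1/7, -1/2, -1, -5
The extremum is 3/2.
For every x in S, x <= 3/2. And 3/2 is in S, so it is attained.
Therefore sup(S) = 3/2.

3/2


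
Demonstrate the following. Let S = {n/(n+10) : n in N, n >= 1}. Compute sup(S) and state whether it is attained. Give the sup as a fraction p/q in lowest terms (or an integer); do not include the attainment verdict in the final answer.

Analysis:
- Values: 1/11, 1/6, 3/13, 2/7, ... strictly increasing.
- Minimum is 1/11 (n=1); inf = 1/11 (attained).
- n/(n+10) = 1 - 10/(n+10) -> 1 from below as n -> infinity, and never equals 1.
- So sup = 1 (not attained).
Conclusion: sup(S) = 1, not attained in S.

1


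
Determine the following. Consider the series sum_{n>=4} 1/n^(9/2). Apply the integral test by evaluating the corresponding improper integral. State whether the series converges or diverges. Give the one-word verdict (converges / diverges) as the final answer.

Let f(x) = x^(-9/2). Then f is positive, continuous, and decreasing on [4, infinity), so the integral test applies.
Compute the improper integral int_{4}^infinity f(x) dx:
  antiderivative F(x) = -2/(7*x^(7/2)).
  As x -> infinity, F(x) -> 0 (since p = 9/2 > 1).
  So int = F(infinity) - F(4) = 0 - (-1/448) = 1/448.
  Finite, so by the integral test, the series converges.

converges


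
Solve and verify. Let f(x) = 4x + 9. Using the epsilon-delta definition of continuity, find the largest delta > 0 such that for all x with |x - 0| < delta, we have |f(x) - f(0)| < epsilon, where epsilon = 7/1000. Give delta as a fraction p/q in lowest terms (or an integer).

We compute f(0) = 4*(0) + 9 = 9.
|f(x) - f(0)| = |4x + 9 - (9)| = |4(x - 0)| = 4|x - 0|.
We need 4|x - 0| < 7/1000, i.e. |x - 0| < 7/1000 / 4 = 7/4000.
So any delta <= 7/4000 works. Conversely, if delta > 7/4000, then x = 0 + 7/4000 satisfies |x - 0| = 7/4000 < delta but |f(x) - f(0)| = 4 * 7/4000 = 7/1000, which is not < 7/1000; so no larger delta works.
Hence the largest such delta is 7/4000.

7/4000


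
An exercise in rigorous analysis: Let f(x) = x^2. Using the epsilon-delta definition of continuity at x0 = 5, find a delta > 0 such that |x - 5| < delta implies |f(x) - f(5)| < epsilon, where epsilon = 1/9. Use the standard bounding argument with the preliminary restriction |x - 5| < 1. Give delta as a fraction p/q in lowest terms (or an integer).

Factor: |x^2 - (5)^2| = |x - 5| * |x + 5|.
Impose |x - 5| < 1 first. Then |x + 5| = |(x - 5) + 2*(5)| <= |x - 5| + 2*|5| < 1 + 10 = 11.
So |x^2 - (5)^2| < delta * 11.
We need delta * 11 <= 1/9, i.e. delta <= 1/9/11 = 1/99.
Since 1/99 < 1, this is tighter than 1; take delta = 1/99.
So delta = 1/99 works.

1/99


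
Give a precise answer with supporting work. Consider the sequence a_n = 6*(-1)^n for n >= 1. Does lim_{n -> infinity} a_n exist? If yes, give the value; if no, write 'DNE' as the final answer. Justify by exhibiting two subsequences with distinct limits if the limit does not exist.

Examine the behaviour of a_n along subsequences.
Even-n subsequence a_{2k} = 6 -> 6. Odd-n subsequence a_{2k+1} = -6 -> -6.
Since these two subsequential limits are 6 and -6, distinct, the full sequence cannot converge (a convergent sequence has all subsequences tending to the same limit). So lim a_n does not exist.

DNE


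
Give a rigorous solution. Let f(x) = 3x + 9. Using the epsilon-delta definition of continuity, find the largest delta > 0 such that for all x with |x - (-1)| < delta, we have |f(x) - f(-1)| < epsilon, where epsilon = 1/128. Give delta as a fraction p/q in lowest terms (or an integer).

We compute f(-1) = 3*(-1) + 9 = 6.
|f(x) - f(-1)| = |3x + 9 - (6)| = |3(x - (-1))| = 3|x - (-1)|.
We need 3|x - (-1)| < 1/128, i.e. |x - (-1)| < 1/128 / 3 = 1/384.
So any delta <= 1/384 works. Conversely, if delta > 1/384, then x = -1 + 1/384 satisfies |x - (-1)| = 1/384 < delta but |f(x) - f(-1)| = 3 * 1/384 = 1/128, which is not < 1/128; so no larger delta works.
Hence the largest such delta is 1/384.

1/384


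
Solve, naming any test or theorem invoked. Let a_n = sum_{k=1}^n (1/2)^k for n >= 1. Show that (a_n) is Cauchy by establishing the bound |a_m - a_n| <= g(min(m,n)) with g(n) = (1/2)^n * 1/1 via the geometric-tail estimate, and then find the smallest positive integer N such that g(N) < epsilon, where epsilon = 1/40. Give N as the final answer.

For m > n >= 1: |a_m - a_n| = sum_{k=n+1}^m (1/2)^k < sum_{k=n+1}^infinity (1/2)^k = (1/2)^(n+1) / (1 - 1/2) = (1/2)^n * (1/2) * (2/1) = (1/2)^n * 1/1.
So g(n) = (1/2)^n / 1. Since g(n) -> 0, (a_n) is Cauchy.
Now solve g(N) < 1/40: (1/2)^N / 1 < 1/40 <=> 2^N > 1 / (1 * 1/40) = 40.
Check powers of 2: 2^5 = 32 <= 40, 2^6 = 64 > 40.
So the smallest such N is 6. Check: g(6) = 1/(1 * 64) = 1/64 < 1/40.

6


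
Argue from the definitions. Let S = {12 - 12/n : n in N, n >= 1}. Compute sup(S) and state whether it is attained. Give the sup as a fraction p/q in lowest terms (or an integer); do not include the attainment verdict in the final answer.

Analysis:
- Values: 0, 6, 8, 9, ... strictly increasing.
- Minimum is 0 (n=1); inf = 0 (attained).
- 12 - 12/n -> 12 from below; sup = 12, not attained.
Conclusion: sup(S) = 12, not attained in S.

12


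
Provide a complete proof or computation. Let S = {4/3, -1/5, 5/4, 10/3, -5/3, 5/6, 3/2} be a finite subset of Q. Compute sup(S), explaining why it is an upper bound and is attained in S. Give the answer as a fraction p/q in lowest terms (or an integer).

S is finite, so sup(S) = max(S).
Sorted decreasing:
10/3, 3/2, 4/3, 5/4, 5/6, -1/5, -5/3
The extremum is 10/3.
For every x in S, x <= 10/3. And 10/3 is in S, so it is attained.
Therefore sup(S) = 10/3.

10/3


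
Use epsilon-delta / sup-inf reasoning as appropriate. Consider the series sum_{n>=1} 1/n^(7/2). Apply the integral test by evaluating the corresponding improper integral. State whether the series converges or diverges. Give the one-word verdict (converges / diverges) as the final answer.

Let f(x) = x^(-7/2). Then f is positive, continuous, and decreasing on [1, infinity), so the integral test applies.
Compute the improper integral int_{1}^infinity f(x) dx:
  antiderivative F(x) = -2/(5*x^(5/2)).
  As x -> infinity, F(x) -> 0 (since p = 7/2 > 1).
  So int = F(infinity) - F(1) = 0 - (-2/5) = 2/5.
  Finite, so by the integral test, the series converges.

converges


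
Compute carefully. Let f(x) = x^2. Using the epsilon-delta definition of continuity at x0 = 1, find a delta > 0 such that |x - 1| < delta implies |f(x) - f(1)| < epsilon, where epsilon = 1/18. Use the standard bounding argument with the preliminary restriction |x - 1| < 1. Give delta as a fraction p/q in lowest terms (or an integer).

Factor: |x^2 - (1)^2| = |x - 1| * |x + 1|.
Impose |x - 1| < 1 first. Then |x + 1| = |(x - 1) + 2*(1)| <= |x - 1| + 2*|1| < 1 + 2 = 3.
So |x^2 - (1)^2| < delta * 3.
We need delta * 3 <= 1/18, i.e. delta <= 1/18/3 = 1/54.
Since 1/54 < 1, this is tighter than 1; take delta = 1/54.
So delta = 1/54 works.

1/54


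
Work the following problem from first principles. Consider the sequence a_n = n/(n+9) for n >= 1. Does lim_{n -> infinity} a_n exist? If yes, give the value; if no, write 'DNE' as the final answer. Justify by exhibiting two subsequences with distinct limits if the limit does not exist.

Examine the behaviour of a_n along subsequences.
Even-n subsequence a_{2k} = (2k)/(2k+9) -> 1. Odd-n subsequence a_{2k+1} = (2k+1)/(2k+10) -> 1. Both tend to 1, which suggests the limit is 1; verify directly.
|a_n - 1| = |n - (n+9)| / (n+9) = 9/(n+9) < 9/n for every n >= 1.
Given epsilon > 0, choose a positive integer N > 9/epsilon. Then for all n >= N, |a_n - 1| < 9/n <= 9/N < epsilon.
So by the definition of the limit, lim a_n exists and equals 1.

1


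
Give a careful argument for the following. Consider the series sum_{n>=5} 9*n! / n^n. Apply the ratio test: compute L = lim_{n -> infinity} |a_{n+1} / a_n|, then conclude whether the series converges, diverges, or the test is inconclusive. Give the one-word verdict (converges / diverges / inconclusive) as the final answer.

Let a_n denote the general term. Form the ratio a_{n+1}/a_n and simplify:
a_{n+1}/a_n = (n/(n + 1))^n
Take the limit as n -> infinity: L = exp(-1).
Since L = exp(-1) < 1, the ratio test implies the series converges.

converges


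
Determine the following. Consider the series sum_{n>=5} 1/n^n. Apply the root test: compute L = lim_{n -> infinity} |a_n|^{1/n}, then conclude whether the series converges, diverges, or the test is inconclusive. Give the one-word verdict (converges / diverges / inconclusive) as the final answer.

Let a_n denote the general term. Form |a_n|^(1/n) and simplify:
|a_n|^(1/n) = 1/n
Take the limit as n -> infinity: L = 0.
Since L = 0 < 1, the root test implies convergence.

converges


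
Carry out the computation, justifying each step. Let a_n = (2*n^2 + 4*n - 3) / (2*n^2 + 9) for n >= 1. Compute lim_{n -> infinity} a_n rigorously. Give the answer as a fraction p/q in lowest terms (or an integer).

Divide numerator and denominator by n^2, the highest power:
numerator / n^2 = 2 + 4/n - 3/n^2
denominator / n^2 = 2 + 9/n^2
As n -> infinity, all terms of the form c/n^k (k >= 1) tend to 0.
So numerator / n^2 -> 2 and denominator / n^2 -> 2.
Therefore lim a_n = 1.

1


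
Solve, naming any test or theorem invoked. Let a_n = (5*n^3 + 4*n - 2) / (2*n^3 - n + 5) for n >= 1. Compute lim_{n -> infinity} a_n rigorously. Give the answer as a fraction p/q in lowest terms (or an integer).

Divide numerator and denominator by n^3, the highest power:
numerator / n^3 = 5 + 4/n^2 - 2/n^3
denominator / n^3 = 2 - 1/n^2 + 5/n^3
As n -> infinity, all terms of the form c/n^k (k >= 1) tend to 0.
So numerator / n^3 -> 5 and denominator / n^3 -> 2.
Therefore lim a_n = 5/2.

5/2


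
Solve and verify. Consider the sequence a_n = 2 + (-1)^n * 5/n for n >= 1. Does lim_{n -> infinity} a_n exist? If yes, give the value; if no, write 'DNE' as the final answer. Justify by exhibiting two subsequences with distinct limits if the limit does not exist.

Examine the behaviour of a_n along subsequences.
Even-n subsequence a_{2k} = 2 + 5/(2k) -> 2. Odd-n subsequence a_{2k+1} = 2 - 5/(2k+1) -> 2. Both tend to 2, which suggests the limit is 2; verify directly.
|a_n - 2| = |(-1)^n * 5/n| = 5/n for every n >= 1.
Given epsilon > 0, choose a positive integer N > 5/epsilon. Then for all n >= N, |a_n - 2| = 5/n <= 5/N < epsilon.
So by the definition of the limit, lim a_n exists and equals 2.

2


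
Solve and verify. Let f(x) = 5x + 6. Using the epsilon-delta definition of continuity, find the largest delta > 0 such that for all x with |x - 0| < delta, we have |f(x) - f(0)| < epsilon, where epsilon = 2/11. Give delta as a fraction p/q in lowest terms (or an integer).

We compute f(0) = 5*(0) + 6 = 6.
|f(x) - f(0)| = |5x + 6 - (6)| = |5(x - 0)| = 5|x - 0|.
We need 5|x - 0| < 2/11, i.e. |x - 0| < 2/11 / 5 = 2/55.
So any delta <= 2/55 works. Conversely, if delta > 2/55, then x = 0 + 2/55 satisfies |x - 0| = 2/55 < delta but |f(x) - f(0)| = 5 * 2/55 = 2/11, which is not < 2/11; so no larger delta works.
Hence the largest such delta is 2/55.

2/55
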